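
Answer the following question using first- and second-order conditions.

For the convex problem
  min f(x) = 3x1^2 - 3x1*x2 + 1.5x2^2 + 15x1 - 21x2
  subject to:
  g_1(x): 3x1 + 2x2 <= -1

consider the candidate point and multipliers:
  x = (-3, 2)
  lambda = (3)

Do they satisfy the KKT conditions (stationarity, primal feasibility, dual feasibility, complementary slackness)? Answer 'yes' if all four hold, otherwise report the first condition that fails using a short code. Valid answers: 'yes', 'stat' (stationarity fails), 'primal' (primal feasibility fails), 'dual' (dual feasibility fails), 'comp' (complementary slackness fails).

Gradient of f: grad f(x) = Q x + c = (-9, -6)
Constraint values g_i(x) = a_i^T x - b_i:
  g_1((-3, 2)) = -4
Stationarity residual: grad f(x) + sum_i lambda_i a_i = (0, 0)
  -> stationarity OK
Primal feasibility (all g_i <= 0): OK
Dual feasibility (all lambda_i >= 0): OK
Complementary slackness (lambda_i * g_i(x) = 0 for all i): FAILS

Verdict: the first failing condition is complementary_slackness -> comp.

comp


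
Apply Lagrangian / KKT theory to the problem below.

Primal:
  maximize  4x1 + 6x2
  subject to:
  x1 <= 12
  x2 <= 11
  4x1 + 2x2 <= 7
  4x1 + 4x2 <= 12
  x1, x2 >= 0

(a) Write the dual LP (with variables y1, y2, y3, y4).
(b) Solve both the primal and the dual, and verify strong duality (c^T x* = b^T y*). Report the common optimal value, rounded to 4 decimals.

The standard primal-dual pair for 'max c^T x s.t. A x <= b, x >= 0' is:
  Dual:  min b^T y  s.t.  A^T y >= c,  y >= 0.

So the dual LP is:
  minimize  12y1 + 11y2 + 7y3 + 12y4
  subject to:
    y1 + 4y3 + 4y4 >= 4
    y2 + 2y3 + 4y4 >= 6
    y1, y2, y3, y4 >= 0

Solving the primal: x* = (0, 3).
  primal value c^T x* = 18.
Solving the dual: y* = (0, 0, 0, 1.5).
  dual value b^T y* = 18.
Strong duality: c^T x* = b^T y*. Confirmed.

18


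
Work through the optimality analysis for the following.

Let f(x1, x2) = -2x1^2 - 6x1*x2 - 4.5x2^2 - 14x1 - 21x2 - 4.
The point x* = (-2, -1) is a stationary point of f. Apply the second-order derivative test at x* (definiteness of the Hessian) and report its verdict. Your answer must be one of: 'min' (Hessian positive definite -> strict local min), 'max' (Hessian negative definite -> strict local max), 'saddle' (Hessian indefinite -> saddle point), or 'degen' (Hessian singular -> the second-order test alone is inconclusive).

Compute the Hessian H = grad^2 f:
  H = [[-4, -6], [-6, -9]]
Verify stationarity: grad f(x*) = H x* + g = (0, 0).
Eigenvalues of H: -13, 0.
H has a zero eigenvalue (singular; negative semidefinite but not definite), so H is neither positive definite, negative definite, nor indefinite. The second-order test alone is inconclusive -> degen.
(Indeed, f is constant along the null direction of H through x*, so x* is not a strict local extremum.)

degen


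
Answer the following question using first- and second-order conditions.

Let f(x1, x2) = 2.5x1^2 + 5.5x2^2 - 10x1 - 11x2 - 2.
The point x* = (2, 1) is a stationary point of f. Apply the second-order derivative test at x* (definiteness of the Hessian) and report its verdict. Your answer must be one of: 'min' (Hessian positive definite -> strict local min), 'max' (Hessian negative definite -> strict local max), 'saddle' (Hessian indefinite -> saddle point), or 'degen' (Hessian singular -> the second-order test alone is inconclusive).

Compute the Hessian H = grad^2 f:
  H = [[5, 0], [0, 11]]
Verify stationarity: grad f(x*) = H x* + g = (0, 0).
Eigenvalues of H: 5, 11.
Both eigenvalues > 0, so H is positive definite -> x* is a strict local min.

min


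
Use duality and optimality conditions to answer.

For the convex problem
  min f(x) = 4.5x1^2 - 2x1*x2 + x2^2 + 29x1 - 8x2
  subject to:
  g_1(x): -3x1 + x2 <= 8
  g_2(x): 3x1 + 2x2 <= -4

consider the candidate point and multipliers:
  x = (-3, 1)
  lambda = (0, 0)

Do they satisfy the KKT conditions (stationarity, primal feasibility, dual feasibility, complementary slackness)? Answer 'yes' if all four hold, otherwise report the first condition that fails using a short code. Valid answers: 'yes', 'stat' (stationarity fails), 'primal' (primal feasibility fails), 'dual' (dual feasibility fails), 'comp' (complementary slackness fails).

Gradient of f: grad f(x) = Q x + c = (0, 0)
Constraint values g_i(x) = a_i^T x - b_i:
  g_1((-3, 1)) = 2
  g_2((-3, 1)) = -3
Stationarity residual: grad f(x) + sum_i lambda_i a_i = (0, 0)
  -> stationarity OK
Primal feasibility (all g_i <= 0): FAILS
Dual feasibility (all lambda_i >= 0): OK
Complementary slackness (lambda_i * g_i(x) = 0 for all i): OK

Verdict: the first failing condition is primal_feasibility -> primal.

primal


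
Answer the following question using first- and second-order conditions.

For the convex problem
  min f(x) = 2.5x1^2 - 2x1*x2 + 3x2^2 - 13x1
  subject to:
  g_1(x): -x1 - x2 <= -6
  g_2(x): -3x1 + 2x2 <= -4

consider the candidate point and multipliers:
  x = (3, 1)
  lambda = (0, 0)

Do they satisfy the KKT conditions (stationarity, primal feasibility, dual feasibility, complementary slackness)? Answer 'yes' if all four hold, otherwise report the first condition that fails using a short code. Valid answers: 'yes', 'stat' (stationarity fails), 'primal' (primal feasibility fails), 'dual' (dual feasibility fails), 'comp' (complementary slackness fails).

Gradient of f: grad f(x) = Q x + c = (0, 0)
Constraint values g_i(x) = a_i^T x - b_i:
  g_1((3, 1)) = 2
  g_2((3, 1)) = -3
Stationarity residual: grad f(x) + sum_i lambda_i a_i = (0, 0)
  -> stationarity OK
Primal feasibility (all g_i <= 0): FAILS
Dual feasibility (all lambda_i >= 0): OK
Complementary slackness (lambda_i * g_i(x) = 0 for all i): OK

Verdict: the first failing condition is primal_feasibility -> primal.

primal


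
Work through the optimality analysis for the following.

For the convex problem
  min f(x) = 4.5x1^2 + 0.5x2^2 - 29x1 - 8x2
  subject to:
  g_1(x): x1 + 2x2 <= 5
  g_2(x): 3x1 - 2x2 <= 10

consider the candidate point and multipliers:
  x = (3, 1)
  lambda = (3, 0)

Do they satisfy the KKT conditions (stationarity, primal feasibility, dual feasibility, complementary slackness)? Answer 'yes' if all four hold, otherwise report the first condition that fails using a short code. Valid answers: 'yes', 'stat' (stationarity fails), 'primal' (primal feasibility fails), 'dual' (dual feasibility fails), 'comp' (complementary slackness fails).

Gradient of f: grad f(x) = Q x + c = (-2, -7)
Constraint values g_i(x) = a_i^T x - b_i:
  g_1((3, 1)) = 0
  g_2((3, 1)) = -3
Stationarity residual: grad f(x) + sum_i lambda_i a_i = (1, -1)
  -> stationarity FAILS
Primal feasibility (all g_i <= 0): OK
Dual feasibility (all lambda_i >= 0): OK
Complementary slackness (lambda_i * g_i(x) = 0 for all i): OK

Verdict: the first failing condition is stationarity -> stat.

stat


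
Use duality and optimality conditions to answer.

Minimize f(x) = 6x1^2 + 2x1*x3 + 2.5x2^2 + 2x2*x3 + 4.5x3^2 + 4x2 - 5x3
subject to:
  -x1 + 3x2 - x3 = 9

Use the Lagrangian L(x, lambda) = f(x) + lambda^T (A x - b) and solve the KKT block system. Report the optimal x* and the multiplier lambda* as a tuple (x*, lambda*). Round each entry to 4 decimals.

Form the Lagrangian:
  L(x, lambda) = (1/2) x^T Q x + c^T x + lambda^T (A x - b)
Stationarity (grad_x L = 0): Q x + c + A^T lambda = 0.
Primal feasibility: A x = b.

This gives the KKT block system:
  [ Q   A^T ] [ x     ]   [-c ]
  [ A    0  ] [ lambda ] = [ b ]

Solving the linear system:
  x*      = (-0.3588, 2.6913, -0.5673)
  lambda* = (-5.4406)
  f(x*)   = 31.2836

x* = (-0.3588, 2.6913, -0.5673), lambda* = (-5.4406)


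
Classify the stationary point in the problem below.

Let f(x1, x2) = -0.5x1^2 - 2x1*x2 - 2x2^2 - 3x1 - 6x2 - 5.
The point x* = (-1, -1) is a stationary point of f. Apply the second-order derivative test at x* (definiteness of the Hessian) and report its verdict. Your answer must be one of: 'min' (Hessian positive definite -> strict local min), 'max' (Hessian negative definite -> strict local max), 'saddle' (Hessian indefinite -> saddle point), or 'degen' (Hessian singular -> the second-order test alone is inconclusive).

Compute the Hessian H = grad^2 f:
  H = [[-1, -2], [-2, -4]]
Verify stationarity: grad f(x*) = H x* + g = (0, 0).
Eigenvalues of H: -5, 0.
H has a zero eigenvalue (singular; negative semidefinite but not definite), so H is neither positive definite, negative definite, nor indefinite. The second-order test alone is inconclusive -> degen.
(Indeed, f is constant along the null direction of H through x*, so x* is not a strict local extremum.)

degen


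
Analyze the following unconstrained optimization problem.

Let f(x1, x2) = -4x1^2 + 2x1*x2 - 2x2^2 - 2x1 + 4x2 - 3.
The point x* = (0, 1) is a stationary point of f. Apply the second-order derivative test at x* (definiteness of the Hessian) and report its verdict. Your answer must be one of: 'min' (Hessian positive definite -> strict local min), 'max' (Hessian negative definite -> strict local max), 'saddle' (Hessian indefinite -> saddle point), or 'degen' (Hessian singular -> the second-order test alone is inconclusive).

Compute the Hessian H = grad^2 f:
  H = [[-8, 2], [2, -4]]
Verify stationarity: grad f(x*) = H x* + g = (0, 0).
Eigenvalues of H: -8.8284, -3.1716.
Both eigenvalues < 0, so H is negative definite -> x* is a strict local max.

max


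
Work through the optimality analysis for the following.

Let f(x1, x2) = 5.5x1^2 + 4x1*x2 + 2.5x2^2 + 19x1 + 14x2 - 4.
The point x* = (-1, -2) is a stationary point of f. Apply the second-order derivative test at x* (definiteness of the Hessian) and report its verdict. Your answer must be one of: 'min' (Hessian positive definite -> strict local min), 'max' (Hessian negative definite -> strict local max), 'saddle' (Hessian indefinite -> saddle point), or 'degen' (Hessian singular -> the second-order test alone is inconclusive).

Compute the Hessian H = grad^2 f:
  H = [[11, 4], [4, 5]]
Verify stationarity: grad f(x*) = H x* + g = (0, 0).
Eigenvalues of H: 3, 13.
Both eigenvalues > 0, so H is positive definite -> x* is a strict local min.

min


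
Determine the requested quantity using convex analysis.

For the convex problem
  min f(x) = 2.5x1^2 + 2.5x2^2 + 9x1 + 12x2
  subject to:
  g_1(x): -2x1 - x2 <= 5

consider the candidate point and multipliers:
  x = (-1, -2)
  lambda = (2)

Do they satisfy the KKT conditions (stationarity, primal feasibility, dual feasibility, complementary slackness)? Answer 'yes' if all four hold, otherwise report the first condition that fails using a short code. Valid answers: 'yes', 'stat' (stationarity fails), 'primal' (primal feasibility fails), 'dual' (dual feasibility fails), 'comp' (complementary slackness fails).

Gradient of f: grad f(x) = Q x + c = (4, 2)
Constraint values g_i(x) = a_i^T x - b_i:
  g_1((-1, -2)) = -1
Stationarity residual: grad f(x) + sum_i lambda_i a_i = (0, 0)
  -> stationarity OK
Primal feasibility (all g_i <= 0): OK
Dual feasibility (all lambda_i >= 0): OK
Complementary slackness (lambda_i * g_i(x) = 0 for all i): FAILS

Verdict: the first failing condition is complementary_slackness -> comp.

comp


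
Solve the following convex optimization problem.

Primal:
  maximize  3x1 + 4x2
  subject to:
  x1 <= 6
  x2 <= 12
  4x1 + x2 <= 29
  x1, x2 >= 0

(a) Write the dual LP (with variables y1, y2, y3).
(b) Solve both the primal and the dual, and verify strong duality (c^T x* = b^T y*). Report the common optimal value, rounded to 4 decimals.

The standard primal-dual pair for 'max c^T x s.t. A x <= b, x >= 0' is:
  Dual:  min b^T y  s.t.  A^T y >= c,  y >= 0.

So the dual LP is:
  minimize  6y1 + 12y2 + 29y3
  subject to:
    y1 + 4y3 >= 3
    y2 + y3 >= 4
    y1, y2, y3 >= 0

Solving the primal: x* = (4.25, 12).
  primal value c^T x* = 60.75.
Solving the dual: y* = (0, 3.25, 0.75).
  dual value b^T y* = 60.75.
Strong duality: c^T x* = b^T y*. Confirmed.

60.75


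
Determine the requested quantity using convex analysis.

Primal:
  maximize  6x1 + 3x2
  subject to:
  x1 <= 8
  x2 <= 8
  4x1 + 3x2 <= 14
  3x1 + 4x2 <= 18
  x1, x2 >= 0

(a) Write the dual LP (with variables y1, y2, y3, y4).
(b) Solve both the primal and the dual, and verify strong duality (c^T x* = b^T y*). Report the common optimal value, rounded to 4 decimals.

The standard primal-dual pair for 'max c^T x s.t. A x <= b, x >= 0' is:
  Dual:  min b^T y  s.t.  A^T y >= c,  y >= 0.

So the dual LP is:
  minimize  8y1 + 8y2 + 14y3 + 18y4
  subject to:
    y1 + 4y3 + 3y4 >= 6
    y2 + 3y3 + 4y4 >= 3
    y1, y2, y3, y4 >= 0

Solving the primal: x* = (3.5, 0).
  primal value c^T x* = 21.
Solving the dual: y* = (0, 0, 1.5, 0).
  dual value b^T y* = 21.
Strong duality: c^T x* = b^T y*. Confirmed.

21


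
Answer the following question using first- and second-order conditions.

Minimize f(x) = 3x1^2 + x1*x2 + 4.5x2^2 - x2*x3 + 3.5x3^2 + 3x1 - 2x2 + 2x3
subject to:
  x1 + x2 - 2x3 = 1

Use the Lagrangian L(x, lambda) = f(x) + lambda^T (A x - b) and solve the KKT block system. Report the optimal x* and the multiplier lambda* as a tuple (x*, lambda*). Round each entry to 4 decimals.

Form the Lagrangian:
  L(x, lambda) = (1/2) x^T Q x + c^T x + lambda^T (A x - b)
Stationarity (grad_x L = 0): Q x + c + A^T lambda = 0.
Primal feasibility: A x = b.

This gives the KKT block system:
  [ Q   A^T ] [ x     ]   [-c ]
  [ A    0  ] [ lambda ] = [ b ]

Solving the linear system:
  x*      = (-0.383, 0.3191, -0.5319)
  lambda* = (-1.0213)
  f(x*)   = -0.9149

x* = (-0.383, 0.3191, -0.5319), lambda* = (-1.0213)


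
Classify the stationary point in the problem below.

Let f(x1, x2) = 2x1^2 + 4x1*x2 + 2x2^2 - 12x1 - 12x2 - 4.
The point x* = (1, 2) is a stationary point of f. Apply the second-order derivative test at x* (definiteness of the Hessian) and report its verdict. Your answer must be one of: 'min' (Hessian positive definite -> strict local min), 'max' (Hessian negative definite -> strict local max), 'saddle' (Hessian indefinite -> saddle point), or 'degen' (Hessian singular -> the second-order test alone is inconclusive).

Compute the Hessian H = grad^2 f:
  H = [[4, 4], [4, 4]]
Verify stationarity: grad f(x*) = H x* + g = (0, 0).
Eigenvalues of H: 0, 8.
H has a zero eigenvalue (singular; positive semidefinite but not definite), so H is neither positive definite, negative definite, nor indefinite. The second-order test alone is inconclusive -> degen.
(Indeed, f is constant along the null direction of H through x*, so x* is not a strict local extremum.)

degen


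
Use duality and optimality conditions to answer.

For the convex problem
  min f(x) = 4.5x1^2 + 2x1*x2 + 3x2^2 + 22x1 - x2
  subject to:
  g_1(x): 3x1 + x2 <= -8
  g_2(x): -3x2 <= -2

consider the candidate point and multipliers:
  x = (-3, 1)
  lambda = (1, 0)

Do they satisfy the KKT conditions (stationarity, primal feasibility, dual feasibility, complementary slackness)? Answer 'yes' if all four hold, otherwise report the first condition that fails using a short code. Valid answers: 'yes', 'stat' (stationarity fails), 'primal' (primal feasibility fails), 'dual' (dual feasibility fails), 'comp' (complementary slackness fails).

Gradient of f: grad f(x) = Q x + c = (-3, -1)
Constraint values g_i(x) = a_i^T x - b_i:
  g_1((-3, 1)) = 0
  g_2((-3, 1)) = -1
Stationarity residual: grad f(x) + sum_i lambda_i a_i = (0, 0)
  -> stationarity OK
Primal feasibility (all g_i <= 0): OK
Dual feasibility (all lambda_i >= 0): OK
Complementary slackness (lambda_i * g_i(x) = 0 for all i): OK

Verdict: yes, KKT holds.

yes


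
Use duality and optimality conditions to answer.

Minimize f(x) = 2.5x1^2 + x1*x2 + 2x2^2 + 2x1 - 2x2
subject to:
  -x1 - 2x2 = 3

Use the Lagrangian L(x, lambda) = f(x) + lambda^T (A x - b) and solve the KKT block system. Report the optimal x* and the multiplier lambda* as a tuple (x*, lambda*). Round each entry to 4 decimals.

Form the Lagrangian:
  L(x, lambda) = (1/2) x^T Q x + c^T x + lambda^T (A x - b)
Stationarity (grad_x L = 0): Q x + c + A^T lambda = 0.
Primal feasibility: A x = b.

This gives the KKT block system:
  [ Q   A^T ] [ x     ]   [-c ]
  [ A    0  ] [ lambda ] = [ b ]

Solving the linear system:
  x*      = (-0.9, -1.05)
  lambda* = (-3.55)
  f(x*)   = 5.475

x* = (-0.9, -1.05), lambda* = (-3.55)


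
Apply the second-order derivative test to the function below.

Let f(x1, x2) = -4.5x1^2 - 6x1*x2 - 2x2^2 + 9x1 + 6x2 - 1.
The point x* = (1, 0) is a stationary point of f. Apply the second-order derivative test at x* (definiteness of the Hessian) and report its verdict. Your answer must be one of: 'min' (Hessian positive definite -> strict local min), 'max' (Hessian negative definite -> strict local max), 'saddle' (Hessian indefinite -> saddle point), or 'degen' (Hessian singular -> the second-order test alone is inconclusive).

Compute the Hessian H = grad^2 f:
  H = [[-9, -6], [-6, -4]]
Verify stationarity: grad f(x*) = H x* + g = (0, 0).
Eigenvalues of H: -13, 0.
H has a zero eigenvalue (singular; negative semidefinite but not definite), so H is neither positive definite, negative definite, nor indefinite. The second-order test alone is inconclusive -> degen.
(Indeed, f is constant along the null direction of H through x*, so x* is not a strict local extremum.)

degen


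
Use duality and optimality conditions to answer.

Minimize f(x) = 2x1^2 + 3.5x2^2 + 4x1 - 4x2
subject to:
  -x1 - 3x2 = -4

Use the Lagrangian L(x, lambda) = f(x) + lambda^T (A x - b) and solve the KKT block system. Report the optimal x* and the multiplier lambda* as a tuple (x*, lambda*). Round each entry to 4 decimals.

Form the Lagrangian:
  L(x, lambda) = (1/2) x^T Q x + c^T x + lambda^T (A x - b)
Stationarity (grad_x L = 0): Q x + c + A^T lambda = 0.
Primal feasibility: A x = b.

This gives the KKT block system:
  [ Q   A^T ] [ x     ]   [-c ]
  [ A    0  ] [ lambda ] = [ b ]

Solving the linear system:
  x*      = (-0.4651, 1.4884)
  lambda* = (2.1395)
  f(x*)   = 0.3721

x* = (-0.4651, 1.4884), lambda* = (2.1395)


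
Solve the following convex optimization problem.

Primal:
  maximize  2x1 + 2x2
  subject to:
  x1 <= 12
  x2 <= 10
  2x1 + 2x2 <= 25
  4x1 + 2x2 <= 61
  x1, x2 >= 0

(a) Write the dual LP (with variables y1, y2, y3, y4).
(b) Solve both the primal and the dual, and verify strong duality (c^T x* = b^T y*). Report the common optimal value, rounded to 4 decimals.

The standard primal-dual pair for 'max c^T x s.t. A x <= b, x >= 0' is:
  Dual:  min b^T y  s.t.  A^T y >= c,  y >= 0.

So the dual LP is:
  minimize  12y1 + 10y2 + 25y3 + 61y4
  subject to:
    y1 + 2y3 + 4y4 >= 2
    y2 + 2y3 + 2y4 >= 2
    y1, y2, y3, y4 >= 0

Solving the primal: x* = (12, 0.5).
  primal value c^T x* = 25.
Solving the dual: y* = (0, 0, 1, 0).
  dual value b^T y* = 25.
Strong duality: c^T x* = b^T y*. Confirmed.

25


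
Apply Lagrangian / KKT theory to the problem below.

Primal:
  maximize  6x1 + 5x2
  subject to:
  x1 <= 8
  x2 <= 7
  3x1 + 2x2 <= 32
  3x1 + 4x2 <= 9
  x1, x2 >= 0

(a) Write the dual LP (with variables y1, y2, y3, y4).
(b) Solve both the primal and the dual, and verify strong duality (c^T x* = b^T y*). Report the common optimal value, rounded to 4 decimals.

The standard primal-dual pair for 'max c^T x s.t. A x <= b, x >= 0' is:
  Dual:  min b^T y  s.t.  A^T y >= c,  y >= 0.

So the dual LP is:
  minimize  8y1 + 7y2 + 32y3 + 9y4
  subject to:
    y1 + 3y3 + 3y4 >= 6
    y2 + 2y3 + 4y4 >= 5
    y1, y2, y3, y4 >= 0

Solving the primal: x* = (3, 0).
  primal value c^T x* = 18.
Solving the dual: y* = (0, 0, 0, 2).
  dual value b^T y* = 18.
Strong duality: c^T x* = b^T y*. Confirmed.

18


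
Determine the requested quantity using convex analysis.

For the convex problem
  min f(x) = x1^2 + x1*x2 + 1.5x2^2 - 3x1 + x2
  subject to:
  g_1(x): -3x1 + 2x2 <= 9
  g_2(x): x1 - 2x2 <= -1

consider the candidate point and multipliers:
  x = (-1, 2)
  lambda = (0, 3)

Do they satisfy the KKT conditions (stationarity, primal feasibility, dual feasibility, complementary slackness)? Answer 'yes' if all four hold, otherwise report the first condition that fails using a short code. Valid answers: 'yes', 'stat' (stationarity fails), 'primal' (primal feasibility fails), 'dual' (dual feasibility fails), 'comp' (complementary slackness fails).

Gradient of f: grad f(x) = Q x + c = (-3, 6)
Constraint values g_i(x) = a_i^T x - b_i:
  g_1((-1, 2)) = -2
  g_2((-1, 2)) = -4
Stationarity residual: grad f(x) + sum_i lambda_i a_i = (0, 0)
  -> stationarity OK
Primal feasibility (all g_i <= 0): OK
Dual feasibility (all lambda_i >= 0): OK
Complementary slackness (lambda_i * g_i(x) = 0 for all i): FAILS

Verdict: the first failing condition is complementary_slackness -> comp.

comp


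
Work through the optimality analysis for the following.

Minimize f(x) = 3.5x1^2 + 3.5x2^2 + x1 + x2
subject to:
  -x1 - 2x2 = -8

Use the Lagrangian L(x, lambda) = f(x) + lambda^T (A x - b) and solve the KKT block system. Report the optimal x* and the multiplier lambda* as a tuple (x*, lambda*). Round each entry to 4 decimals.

Form the Lagrangian:
  L(x, lambda) = (1/2) x^T Q x + c^T x + lambda^T (A x - b)
Stationarity (grad_x L = 0): Q x + c + A^T lambda = 0.
Primal feasibility: A x = b.

This gives the KKT block system:
  [ Q   A^T ] [ x     ]   [-c ]
  [ A    0  ] [ lambda ] = [ b ]

Solving the linear system:
  x*      = (1.5429, 3.2286)
  lambda* = (11.8)
  f(x*)   = 49.5857

x* = (1.5429, 3.2286), lambda* = (11.8)


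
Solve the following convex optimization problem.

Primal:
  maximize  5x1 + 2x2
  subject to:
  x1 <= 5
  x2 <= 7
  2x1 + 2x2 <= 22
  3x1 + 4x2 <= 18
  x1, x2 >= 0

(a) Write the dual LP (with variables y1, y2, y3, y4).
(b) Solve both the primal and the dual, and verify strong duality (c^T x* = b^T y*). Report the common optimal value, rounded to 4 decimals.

The standard primal-dual pair for 'max c^T x s.t. A x <= b, x >= 0' is:
  Dual:  min b^T y  s.t.  A^T y >= c,  y >= 0.

So the dual LP is:
  minimize  5y1 + 7y2 + 22y3 + 18y4
  subject to:
    y1 + 2y3 + 3y4 >= 5
    y2 + 2y3 + 4y4 >= 2
    y1, y2, y3, y4 >= 0

Solving the primal: x* = (5, 0.75).
  primal value c^T x* = 26.5.
Solving the dual: y* = (3.5, 0, 0, 0.5).
  dual value b^T y* = 26.5.
Strong duality: c^T x* = b^T y*. Confirmed.

26.5


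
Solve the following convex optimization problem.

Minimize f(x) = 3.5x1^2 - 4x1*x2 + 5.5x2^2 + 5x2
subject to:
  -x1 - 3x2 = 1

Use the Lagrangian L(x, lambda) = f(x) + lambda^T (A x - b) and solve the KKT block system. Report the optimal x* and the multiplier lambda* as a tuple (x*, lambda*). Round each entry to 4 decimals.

Form the Lagrangian:
  L(x, lambda) = (1/2) x^T Q x + c^T x + lambda^T (A x - b)
Stationarity (grad_x L = 0): Q x + c + A^T lambda = 0.
Primal feasibility: A x = b.

This gives the KKT block system:
  [ Q   A^T ] [ x     ]   [-c ]
  [ A    0  ] [ lambda ] = [ b ]

Solving the linear system:
  x*      = (-0.0816, -0.3061)
  lambda* = (0.6531)
  f(x*)   = -1.0918

x* = (-0.0816, -0.3061), lambda* = (0.6531)


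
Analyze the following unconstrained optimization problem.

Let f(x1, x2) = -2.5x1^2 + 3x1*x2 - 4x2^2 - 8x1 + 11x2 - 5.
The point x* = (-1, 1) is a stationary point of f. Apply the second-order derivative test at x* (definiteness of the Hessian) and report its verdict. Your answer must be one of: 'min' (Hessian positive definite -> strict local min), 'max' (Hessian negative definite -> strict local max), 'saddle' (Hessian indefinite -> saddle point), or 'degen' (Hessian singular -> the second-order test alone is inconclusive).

Compute the Hessian H = grad^2 f:
  H = [[-5, 3], [3, -8]]
Verify stationarity: grad f(x*) = H x* + g = (0, 0).
Eigenvalues of H: -9.8541, -3.1459.
Both eigenvalues < 0, so H is negative definite -> x* is a strict local max.

max


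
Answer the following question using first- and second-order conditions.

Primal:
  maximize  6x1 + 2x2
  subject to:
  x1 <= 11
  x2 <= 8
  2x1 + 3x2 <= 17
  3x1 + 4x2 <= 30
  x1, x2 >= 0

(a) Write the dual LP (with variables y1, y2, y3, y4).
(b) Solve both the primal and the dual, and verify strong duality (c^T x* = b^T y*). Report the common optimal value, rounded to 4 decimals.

The standard primal-dual pair for 'max c^T x s.t. A x <= b, x >= 0' is:
  Dual:  min b^T y  s.t.  A^T y >= c,  y >= 0.

So the dual LP is:
  minimize  11y1 + 8y2 + 17y3 + 30y4
  subject to:
    y1 + 2y3 + 3y4 >= 6
    y2 + 3y3 + 4y4 >= 2
    y1, y2, y3, y4 >= 0

Solving the primal: x* = (8.5, 0).
  primal value c^T x* = 51.
Solving the dual: y* = (0, 0, 3, 0).
  dual value b^T y* = 51.
Strong duality: c^T x* = b^T y*. Confirmed.

51


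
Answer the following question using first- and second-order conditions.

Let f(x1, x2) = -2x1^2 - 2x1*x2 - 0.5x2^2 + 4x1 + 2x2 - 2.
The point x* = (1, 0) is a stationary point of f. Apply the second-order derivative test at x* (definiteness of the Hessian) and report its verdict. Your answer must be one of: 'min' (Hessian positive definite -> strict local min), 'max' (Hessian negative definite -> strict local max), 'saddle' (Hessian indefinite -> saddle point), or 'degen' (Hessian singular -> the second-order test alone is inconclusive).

Compute the Hessian H = grad^2 f:
  H = [[-4, -2], [-2, -1]]
Verify stationarity: grad f(x*) = H x* + g = (0, 0).
Eigenvalues of H: -5, 0.
H has a zero eigenvalue (singular; negative semidefinite but not definite), so H is neither positive definite, negative definite, nor indefinite. The second-order test alone is inconclusive -> degen.
(Indeed, f is constant along the null direction of H through x*, so x* is not a strict local extremum.)

degen


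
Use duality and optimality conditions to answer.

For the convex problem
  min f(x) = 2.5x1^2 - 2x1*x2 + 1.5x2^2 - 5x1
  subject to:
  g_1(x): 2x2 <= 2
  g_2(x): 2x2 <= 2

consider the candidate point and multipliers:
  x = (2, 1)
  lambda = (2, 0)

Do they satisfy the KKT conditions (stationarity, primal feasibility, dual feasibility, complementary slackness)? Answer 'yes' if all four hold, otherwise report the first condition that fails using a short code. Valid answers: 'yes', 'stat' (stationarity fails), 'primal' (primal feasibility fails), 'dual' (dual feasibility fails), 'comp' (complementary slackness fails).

Gradient of f: grad f(x) = Q x + c = (3, -1)
Constraint values g_i(x) = a_i^T x - b_i:
  g_1((2, 1)) = 0
  g_2((2, 1)) = 0
Stationarity residual: grad f(x) + sum_i lambda_i a_i = (3, 3)
  -> stationarity FAILS
Primal feasibility (all g_i <= 0): OK
Dual feasibility (all lambda_i >= 0): OK
Complementary slackness (lambda_i * g_i(x) = 0 for all i): OK

Verdict: the first failing condition is stationarity -> stat.

stat


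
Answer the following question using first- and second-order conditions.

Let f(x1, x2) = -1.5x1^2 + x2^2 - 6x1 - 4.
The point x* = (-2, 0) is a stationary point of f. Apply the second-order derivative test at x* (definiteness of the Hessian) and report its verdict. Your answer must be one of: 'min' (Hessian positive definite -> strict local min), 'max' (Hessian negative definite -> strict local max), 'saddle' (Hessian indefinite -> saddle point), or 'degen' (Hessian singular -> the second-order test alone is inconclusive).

Compute the Hessian H = grad^2 f:
  H = [[-3, 0], [0, 2]]
Verify stationarity: grad f(x*) = H x* + g = (0, 0).
Eigenvalues of H: -3, 2.
Eigenvalues have mixed signs, so H is indefinite -> x* is a saddle point.

saddle


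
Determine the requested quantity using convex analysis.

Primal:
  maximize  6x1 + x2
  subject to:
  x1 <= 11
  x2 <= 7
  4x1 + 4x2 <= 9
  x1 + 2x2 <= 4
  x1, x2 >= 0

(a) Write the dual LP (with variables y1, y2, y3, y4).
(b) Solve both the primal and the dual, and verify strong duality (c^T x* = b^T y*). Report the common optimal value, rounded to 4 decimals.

The standard primal-dual pair for 'max c^T x s.t. A x <= b, x >= 0' is:
  Dual:  min b^T y  s.t.  A^T y >= c,  y >= 0.

So the dual LP is:
  minimize  11y1 + 7y2 + 9y3 + 4y4
  subject to:
    y1 + 4y3 + y4 >= 6
    y2 + 4y3 + 2y4 >= 1
    y1, y2, y3, y4 >= 0

Solving the primal: x* = (2.25, 0).
  primal value c^T x* = 13.5.
Solving the dual: y* = (0, 0, 1.5, 0).
  dual value b^T y* = 13.5.
Strong duality: c^T x* = b^T y*. Confirmed.

13.5


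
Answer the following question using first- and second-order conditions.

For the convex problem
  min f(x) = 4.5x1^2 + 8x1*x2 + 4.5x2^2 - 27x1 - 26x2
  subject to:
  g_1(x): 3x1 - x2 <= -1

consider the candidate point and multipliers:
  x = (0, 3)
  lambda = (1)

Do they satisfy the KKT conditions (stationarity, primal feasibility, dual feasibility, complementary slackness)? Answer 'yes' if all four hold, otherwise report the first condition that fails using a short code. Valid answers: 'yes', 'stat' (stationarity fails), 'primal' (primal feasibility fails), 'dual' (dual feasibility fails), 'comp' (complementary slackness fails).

Gradient of f: grad f(x) = Q x + c = (-3, 1)
Constraint values g_i(x) = a_i^T x - b_i:
  g_1((0, 3)) = -2
Stationarity residual: grad f(x) + sum_i lambda_i a_i = (0, 0)
  -> stationarity OK
Primal feasibility (all g_i <= 0): OK
Dual feasibility (all lambda_i >= 0): OK
Complementary slackness (lambda_i * g_i(x) = 0 for all i): FAILS

Verdict: the first failing condition is complementary_slackness -> comp.

comp


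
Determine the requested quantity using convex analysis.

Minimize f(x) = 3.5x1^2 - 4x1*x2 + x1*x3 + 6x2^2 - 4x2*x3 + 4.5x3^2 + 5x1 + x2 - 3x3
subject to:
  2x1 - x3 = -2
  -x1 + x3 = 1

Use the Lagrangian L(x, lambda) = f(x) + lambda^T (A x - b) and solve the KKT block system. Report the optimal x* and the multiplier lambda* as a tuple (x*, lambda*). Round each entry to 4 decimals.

Form the Lagrangian:
  L(x, lambda) = (1/2) x^T Q x + c^T x + lambda^T (A x - b)
Stationarity (grad_x L = 0): Q x + c + A^T lambda = 0.
Primal feasibility: A x = b.

This gives the KKT block system:
  [ Q   A^T ] [ x     ]   [-c ]
  [ A    0  ] [ lambda ] = [ b ]

Solving the linear system:
  x*      = (-1, -0.4167, 0)
  lambda* = (2.6667, 5)
  f(x*)   = -2.5417

x* = (-1, -0.4167, 0), lambda* = (2.6667, 5)


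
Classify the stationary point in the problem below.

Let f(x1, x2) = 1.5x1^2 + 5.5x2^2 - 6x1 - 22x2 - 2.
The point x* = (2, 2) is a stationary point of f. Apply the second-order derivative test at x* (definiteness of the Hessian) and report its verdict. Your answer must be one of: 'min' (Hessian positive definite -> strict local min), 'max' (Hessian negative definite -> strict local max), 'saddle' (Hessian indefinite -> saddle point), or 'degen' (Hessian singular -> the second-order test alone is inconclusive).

Compute the Hessian H = grad^2 f:
  H = [[3, 0], [0, 11]]
Verify stationarity: grad f(x*) = H x* + g = (0, 0).
Eigenvalues of H: 3, 11.
Both eigenvalues > 0, so H is positive definite -> x* is a strict local min.

min


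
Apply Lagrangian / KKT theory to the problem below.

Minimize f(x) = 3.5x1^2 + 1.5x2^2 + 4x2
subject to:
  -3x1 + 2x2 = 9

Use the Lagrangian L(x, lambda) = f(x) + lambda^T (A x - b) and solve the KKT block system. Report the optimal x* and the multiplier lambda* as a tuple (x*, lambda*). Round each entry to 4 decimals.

Form the Lagrangian:
  L(x, lambda) = (1/2) x^T Q x + c^T x + lambda^T (A x - b)
Stationarity (grad_x L = 0): Q x + c + A^T lambda = 0.
Primal feasibility: A x = b.

This gives the KKT block system:
  [ Q   A^T ] [ x     ]   [-c ]
  [ A    0  ] [ lambda ] = [ b ]

Solving the linear system:
  x*      = (-1.9091, 1.6364)
  lambda* = (-4.4545)
  f(x*)   = 23.3182

x* = (-1.9091, 1.6364), lambda* = (-4.4545)


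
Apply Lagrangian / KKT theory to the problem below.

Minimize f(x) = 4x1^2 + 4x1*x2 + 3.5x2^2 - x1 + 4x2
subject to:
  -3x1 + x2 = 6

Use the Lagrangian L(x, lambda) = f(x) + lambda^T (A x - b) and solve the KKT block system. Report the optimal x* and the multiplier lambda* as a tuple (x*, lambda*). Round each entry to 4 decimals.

Form the Lagrangian:
  L(x, lambda) = (1/2) x^T Q x + c^T x + lambda^T (A x - b)
Stationarity (grad_x L = 0): Q x + c + A^T lambda = 0.
Primal feasibility: A x = b.

This gives the KKT block system:
  [ Q   A^T ] [ x     ]   [-c ]
  [ A    0  ] [ lambda ] = [ b ]

Solving the linear system:
  x*      = (-1.6947, 0.9158)
  lambda* = (-3.6316)
  f(x*)   = 13.5737

x* = (-1.6947, 0.9158), lambda* = (-3.6316)


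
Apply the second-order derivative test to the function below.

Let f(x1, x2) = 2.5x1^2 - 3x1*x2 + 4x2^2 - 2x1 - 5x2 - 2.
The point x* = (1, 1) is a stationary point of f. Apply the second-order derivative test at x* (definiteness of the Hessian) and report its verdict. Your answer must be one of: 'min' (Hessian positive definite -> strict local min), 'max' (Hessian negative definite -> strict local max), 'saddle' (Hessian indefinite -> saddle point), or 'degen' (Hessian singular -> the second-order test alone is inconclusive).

Compute the Hessian H = grad^2 f:
  H = [[5, -3], [-3, 8]]
Verify stationarity: grad f(x*) = H x* + g = (0, 0).
Eigenvalues of H: 3.1459, 9.8541.
Both eigenvalues > 0, so H is positive definite -> x* is a strict local min.

min


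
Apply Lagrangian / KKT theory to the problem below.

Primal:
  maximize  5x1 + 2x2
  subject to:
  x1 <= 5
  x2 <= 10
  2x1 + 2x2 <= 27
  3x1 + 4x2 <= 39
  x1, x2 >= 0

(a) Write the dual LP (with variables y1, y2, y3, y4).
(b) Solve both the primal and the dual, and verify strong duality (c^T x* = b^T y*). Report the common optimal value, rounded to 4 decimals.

The standard primal-dual pair for 'max c^T x s.t. A x <= b, x >= 0' is:
  Dual:  min b^T y  s.t.  A^T y >= c,  y >= 0.

So the dual LP is:
  minimize  5y1 + 10y2 + 27y3 + 39y4
  subject to:
    y1 + 2y3 + 3y4 >= 5
    y2 + 2y3 + 4y4 >= 2
    y1, y2, y3, y4 >= 0

Solving the primal: x* = (5, 6).
  primal value c^T x* = 37.
Solving the dual: y* = (3.5, 0, 0, 0.5).
  dual value b^T y* = 37.
Strong duality: c^T x* = b^T y*. Confirmed.

37


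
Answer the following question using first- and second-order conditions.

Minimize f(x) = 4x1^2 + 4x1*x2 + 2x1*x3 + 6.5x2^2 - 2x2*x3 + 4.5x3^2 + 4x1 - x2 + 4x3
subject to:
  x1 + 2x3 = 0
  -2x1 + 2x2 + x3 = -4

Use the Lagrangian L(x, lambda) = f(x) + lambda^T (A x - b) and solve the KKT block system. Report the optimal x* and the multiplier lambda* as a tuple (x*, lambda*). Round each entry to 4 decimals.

Form the Lagrangian:
  L(x, lambda) = (1/2) x^T Q x + c^T x + lambda^T (A x - b)
Stationarity (grad_x L = 0): Q x + c + A^T lambda = 0.
Primal feasibility: A x = b.

This gives the KKT block system:
  [ Q   A^T ] [ x     ]   [-c ]
  [ A    0  ] [ lambda ] = [ b ]

Solving the linear system:
  x*      = (1.0167, -0.7291, -0.5084)
  lambda* = (-2.8067, 2.6971)
  f(x*)   = 6.7755

x* = (1.0167, -0.7291, -0.5084), lambda* = (-2.8067, 2.6971)


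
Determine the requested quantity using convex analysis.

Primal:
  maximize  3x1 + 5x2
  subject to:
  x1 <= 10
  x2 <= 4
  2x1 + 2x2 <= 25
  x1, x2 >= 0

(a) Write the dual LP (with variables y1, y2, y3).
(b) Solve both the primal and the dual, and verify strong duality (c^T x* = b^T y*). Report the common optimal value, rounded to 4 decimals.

The standard primal-dual pair for 'max c^T x s.t. A x <= b, x >= 0' is:
  Dual:  min b^T y  s.t.  A^T y >= c,  y >= 0.

So the dual LP is:
  minimize  10y1 + 4y2 + 25y3
  subject to:
    y1 + 2y3 >= 3
    y2 + 2y3 >= 5
    y1, y2, y3 >= 0

Solving the primal: x* = (8.5, 4).
  primal value c^T x* = 45.5.
Solving the dual: y* = (0, 2, 1.5).
  dual value b^T y* = 45.5.
Strong duality: c^T x* = b^T y*. Confirmed.

45.5


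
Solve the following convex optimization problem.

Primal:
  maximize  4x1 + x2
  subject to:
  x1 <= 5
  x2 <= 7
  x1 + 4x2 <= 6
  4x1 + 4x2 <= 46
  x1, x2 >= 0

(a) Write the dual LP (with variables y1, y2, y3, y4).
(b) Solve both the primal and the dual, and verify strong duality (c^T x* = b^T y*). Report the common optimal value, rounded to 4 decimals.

The standard primal-dual pair for 'max c^T x s.t. A x <= b, x >= 0' is:
  Dual:  min b^T y  s.t.  A^T y >= c,  y >= 0.

So the dual LP is:
  minimize  5y1 + 7y2 + 6y3 + 46y4
  subject to:
    y1 + y3 + 4y4 >= 4
    y2 + 4y3 + 4y4 >= 1
    y1, y2, y3, y4 >= 0

Solving the primal: x* = (5, 0.25).
  primal value c^T x* = 20.25.
Solving the dual: y* = (3.75, 0, 0.25, 0).
  dual value b^T y* = 20.25.
Strong duality: c^T x* = b^T y*. Confirmed.

20.25


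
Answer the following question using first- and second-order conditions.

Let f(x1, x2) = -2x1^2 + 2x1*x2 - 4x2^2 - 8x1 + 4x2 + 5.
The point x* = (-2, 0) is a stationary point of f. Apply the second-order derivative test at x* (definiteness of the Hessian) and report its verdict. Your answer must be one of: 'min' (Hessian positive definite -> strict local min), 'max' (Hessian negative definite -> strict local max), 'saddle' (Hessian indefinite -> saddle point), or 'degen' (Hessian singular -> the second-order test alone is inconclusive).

Compute the Hessian H = grad^2 f:
  H = [[-4, 2], [2, -8]]
Verify stationarity: grad f(x*) = H x* + g = (0, 0).
Eigenvalues of H: -8.8284, -3.1716.
Both eigenvalues < 0, so H is negative definite -> x* is a strict local max.

max


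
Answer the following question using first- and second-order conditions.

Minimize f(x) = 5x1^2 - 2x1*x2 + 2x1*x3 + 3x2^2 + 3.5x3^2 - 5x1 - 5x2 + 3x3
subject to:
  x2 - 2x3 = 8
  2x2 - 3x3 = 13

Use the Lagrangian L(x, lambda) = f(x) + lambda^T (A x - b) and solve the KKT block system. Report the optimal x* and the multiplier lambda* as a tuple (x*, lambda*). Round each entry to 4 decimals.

Form the Lagrangian:
  L(x, lambda) = (1/2) x^T Q x + c^T x + lambda^T (A x - b)
Stationarity (grad_x L = 0): Q x + c + A^T lambda = 0.
Primal feasibility: A x = b.

This gives the KKT block system:
  [ Q   A^T ] [ x     ]   [-c ]
  [ A    0  ] [ lambda ] = [ b ]

Solving the linear system:
  x*      = (1.5, 2, -3)
  lambda* = (-18, 7)
  f(x*)   = 13.25

x* = (1.5, 2, -3), lambda* = (-18, 7)


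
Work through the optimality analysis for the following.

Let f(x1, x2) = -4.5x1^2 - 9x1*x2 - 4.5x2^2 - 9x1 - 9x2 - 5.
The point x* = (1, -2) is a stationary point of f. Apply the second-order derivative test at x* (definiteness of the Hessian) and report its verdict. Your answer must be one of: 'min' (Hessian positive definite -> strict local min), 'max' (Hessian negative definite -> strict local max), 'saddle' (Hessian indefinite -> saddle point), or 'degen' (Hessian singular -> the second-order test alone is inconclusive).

Compute the Hessian H = grad^2 f:
  H = [[-9, -9], [-9, -9]]
Verify stationarity: grad f(x*) = H x* + g = (0, 0).
Eigenvalues of H: -18, 0.
H has a zero eigenvalue (singular; negative semidefinite but not definite), so H is neither positive definite, negative definite, nor indefinite. The second-order test alone is inconclusive -> degen.
(Indeed, f is constant along the null direction of H through x*, so x* is not a strict local extremum.)

degen


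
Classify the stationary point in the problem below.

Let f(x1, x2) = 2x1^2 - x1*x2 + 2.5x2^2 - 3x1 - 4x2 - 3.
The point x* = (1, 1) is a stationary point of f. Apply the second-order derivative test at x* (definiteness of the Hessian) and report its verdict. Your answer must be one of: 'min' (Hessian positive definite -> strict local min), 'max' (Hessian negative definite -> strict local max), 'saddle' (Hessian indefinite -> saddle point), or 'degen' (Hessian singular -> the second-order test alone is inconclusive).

Compute the Hessian H = grad^2 f:
  H = [[4, -1], [-1, 5]]
Verify stationarity: grad f(x*) = H x* + g = (0, 0).
Eigenvalues of H: 3.382, 5.618.
Both eigenvalues > 0, so H is positive definite -> x* is a strict local min.

min


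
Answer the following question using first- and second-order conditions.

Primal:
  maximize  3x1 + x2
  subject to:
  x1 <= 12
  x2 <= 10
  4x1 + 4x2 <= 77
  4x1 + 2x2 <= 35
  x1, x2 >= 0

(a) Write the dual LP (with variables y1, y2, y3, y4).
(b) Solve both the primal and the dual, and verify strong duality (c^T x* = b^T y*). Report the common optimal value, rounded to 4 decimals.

The standard primal-dual pair for 'max c^T x s.t. A x <= b, x >= 0' is:
  Dual:  min b^T y  s.t.  A^T y >= c,  y >= 0.

So the dual LP is:
  minimize  12y1 + 10y2 + 77y3 + 35y4
  subject to:
    y1 + 4y3 + 4y4 >= 3
    y2 + 4y3 + 2y4 >= 1
    y1, y2, y3, y4 >= 0

Solving the primal: x* = (8.75, 0).
  primal value c^T x* = 26.25.
Solving the dual: y* = (0, 0, 0, 0.75).
  dual value b^T y* = 26.25.
Strong duality: c^T x* = b^T y*. Confirmed.

26.25
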